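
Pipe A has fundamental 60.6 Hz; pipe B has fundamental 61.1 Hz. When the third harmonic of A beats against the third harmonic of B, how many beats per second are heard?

Third harmonic of the first: 3·60.6 = 181.8 Hz.
Third harmonic of the second: 3·61.1 = 183.3 Hz.
f_beat = |181.8 − 183.3| = 1.5 Hz.

1.5 Hz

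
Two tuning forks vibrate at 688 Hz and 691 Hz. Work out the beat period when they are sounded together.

f_beat = |688 − 691| = 3 Hz.
Beat period T = 1 / f_beat = 1 / 3 s.

0.333 s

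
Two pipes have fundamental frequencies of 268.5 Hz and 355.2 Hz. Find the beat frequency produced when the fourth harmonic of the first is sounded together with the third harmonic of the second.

8.4 Hz

Fourth harmonic of the first: 4·268.5 = 1074.0 Hz.
Third harmonic of the second: 3·355.2 = 1065.6 Hz.
f_beat = |1074.0 − 1065.6| = 8.4 Hz.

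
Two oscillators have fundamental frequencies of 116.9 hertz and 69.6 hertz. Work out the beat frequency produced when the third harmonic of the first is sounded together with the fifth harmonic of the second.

2.7 Hz

Third harmonic of the first: 3·116.9 = 350.7 Hz.
Fifth harmonic of the second: 5·69.6 = 348.0 Hz.
f_beat = |350.7 − 348.0| = 2.7 Hz.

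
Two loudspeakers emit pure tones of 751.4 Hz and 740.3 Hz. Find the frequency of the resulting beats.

Beats arise from superposition of two nearby frequencies; the beat rate is |f₁ − f₂|.
|751.4 − 740.3| = 11.1 Hz.

11.1 Hz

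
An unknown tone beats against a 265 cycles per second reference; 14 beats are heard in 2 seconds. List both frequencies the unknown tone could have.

258 Hz or 272 Hz

Beat frequency = 14/2 = 7 Hz.
|f − 265| = 7, so f = 265 ± 7.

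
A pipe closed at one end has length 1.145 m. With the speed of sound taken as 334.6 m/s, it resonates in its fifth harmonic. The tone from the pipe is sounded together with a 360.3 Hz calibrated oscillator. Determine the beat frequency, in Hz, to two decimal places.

4.98 Hz

Closed pipe (odd harmonics): f_n = n·v/(4L) = 5·334.6/(4·1.145) = 365.2838 Hz.
f_beat = |365.2838 − 360.3| = 4.98 Hz.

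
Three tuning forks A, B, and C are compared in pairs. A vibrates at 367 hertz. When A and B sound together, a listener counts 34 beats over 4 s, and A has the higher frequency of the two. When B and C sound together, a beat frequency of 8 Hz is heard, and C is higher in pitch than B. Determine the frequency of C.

A–B: Beat frequency = 34/4 = 8.5 Hz.
B is below A, so f_B = 367 − 8.5 = 358.5 Hz.
C is above B, so f_C = 358.5 + 8 = 366.5 Hz.

366.5 Hz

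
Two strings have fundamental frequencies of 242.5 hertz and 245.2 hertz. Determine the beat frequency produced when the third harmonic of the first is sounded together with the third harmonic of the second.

Third harmonic of the first: 3·242.5 = 727.5 Hz.
Third harmonic of the second: 3·245.2 = 735.6 Hz.
f_beat = |727.5 − 735.6| = 8.1 Hz.

8.1 Hz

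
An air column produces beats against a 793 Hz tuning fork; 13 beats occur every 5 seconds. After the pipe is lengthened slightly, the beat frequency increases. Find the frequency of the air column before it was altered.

Beat frequency = 13/5 = 2.6 Hz.
|f − 793| = 2.6, so the air column was at either 790.4 Hz or 795.6 Hz.
A longer pipe has a lower fundamental; the adjustment lowers the air column's frequency.
The beat rate rose, so the adjustment moved the air column further from 793 Hz — it was already below the reference.

790.4 Hz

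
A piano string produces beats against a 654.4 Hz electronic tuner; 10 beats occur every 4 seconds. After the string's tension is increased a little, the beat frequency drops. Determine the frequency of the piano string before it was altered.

Beat frequency = 10/4 = 2.5 Hz.
|f − 654.4| = 2.5, so the piano string was at either 651.9 Hz or 656.9 Hz.
Higher tension means higher frequency; the adjustment raises the piano string's frequency.
The beat rate fell, so the adjustment moved the piano string toward 654.4 Hz — it must have started below the reference.

651.9 Hz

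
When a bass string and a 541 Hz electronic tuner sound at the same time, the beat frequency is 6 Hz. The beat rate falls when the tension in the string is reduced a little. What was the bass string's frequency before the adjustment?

547 Hz

|f − 541| = 6, so the bass string was at either 535 Hz or 547 Hz.
Lower tension means lower frequency; the adjustment lowers the bass string's frequency.
The beat rate fell, so the adjustment moved the bass string toward 541 Hz — it must have started above the reference.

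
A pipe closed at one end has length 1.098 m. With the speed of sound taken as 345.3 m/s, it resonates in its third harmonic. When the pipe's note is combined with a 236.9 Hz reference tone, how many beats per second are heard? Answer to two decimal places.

1.04 Hz

Closed pipe (odd harmonics): f_n = n·v/(4L) = 3·345.3/(4·1.098) = 235.8607 Hz.
f_beat = |235.8607 − 236.9| = 1.04 Hz.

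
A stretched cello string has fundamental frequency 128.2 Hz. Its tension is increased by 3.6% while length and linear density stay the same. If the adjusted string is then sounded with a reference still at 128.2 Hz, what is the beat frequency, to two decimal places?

For a string, f ∝ √T, so the new frequency is 128.2·√1.036 = 130.4872 Hz.
f_beat = |130.4872 − 128.2| = 2.29 Hz.

2.29 Hz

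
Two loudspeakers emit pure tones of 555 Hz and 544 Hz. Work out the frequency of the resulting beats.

Beats arise from superposition of two nearby frequencies; the beat rate is |f₁ − f₂|.
|555 − 544| = 11 Hz.

11 Hz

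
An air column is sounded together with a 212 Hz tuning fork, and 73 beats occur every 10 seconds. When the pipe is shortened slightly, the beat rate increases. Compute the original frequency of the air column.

Beat frequency = 73/10 = 7.3 Hz.
|f − 212| = 7.3, so the air column was at either 204.7 Hz or 219.3 Hz.
A shorter pipe has a higher fundamental; the adjustment raises the air column's frequency.
The beat rate rose, so the adjustment moved the air column further from 212 Hz — it was already above the reference.

219.3 Hz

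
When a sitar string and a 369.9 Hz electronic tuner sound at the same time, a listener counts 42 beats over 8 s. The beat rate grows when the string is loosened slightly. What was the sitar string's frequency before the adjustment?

364.65 Hz

Beat frequency = 42/8 = 5.25 Hz.
|f − 369.9| = 5.25, so the sitar string was at either 364.65 Hz or 375.15 Hz.
Reducing tension lowers a string's frequency; the adjustment lowers the sitar string's frequency.
The beat rate rose, so the adjustment moved the sitar string further from 369.9 Hz — it was already below the reference.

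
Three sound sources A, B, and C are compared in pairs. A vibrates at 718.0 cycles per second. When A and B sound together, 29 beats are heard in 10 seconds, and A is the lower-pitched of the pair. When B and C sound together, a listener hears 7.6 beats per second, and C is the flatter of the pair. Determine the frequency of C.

713.3 Hz

A–B: Beat frequency = 29/10 = 2.9 Hz.
B is above A, so f_B = 718.0 + 2.9 = 720.9 Hz.
C is below B, so f_C = 720.9 − 7.6 = 713.3 Hz.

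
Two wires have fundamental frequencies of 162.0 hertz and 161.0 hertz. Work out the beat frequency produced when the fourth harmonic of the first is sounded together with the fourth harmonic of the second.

Fourth harmonic of the first: 4·162.0 = 648.0 Hz.
Fourth harmonic of the second: 4·161.0 = 644.0 Hz.
f_beat = |648.0 − 644.0| = 4.0 Hz.

4.0 Hz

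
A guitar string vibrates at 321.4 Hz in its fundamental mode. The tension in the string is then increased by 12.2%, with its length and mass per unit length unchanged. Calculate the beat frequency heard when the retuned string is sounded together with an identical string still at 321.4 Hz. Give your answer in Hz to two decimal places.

For a string, f ∝ √T, so the new frequency is 321.4·√1.122 = 340.4413 Hz.
f_beat = |340.4413 − 321.4| = 19.04 Hz.

19.04 Hz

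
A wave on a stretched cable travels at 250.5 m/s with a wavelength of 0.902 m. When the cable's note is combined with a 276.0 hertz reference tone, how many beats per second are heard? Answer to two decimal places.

Source frequency f = v/λ = 250.5/0.902 = 277.7162 Hz.
f_beat = |277.7162 − 276.0| = 1.72 Hz.

1.72 Hz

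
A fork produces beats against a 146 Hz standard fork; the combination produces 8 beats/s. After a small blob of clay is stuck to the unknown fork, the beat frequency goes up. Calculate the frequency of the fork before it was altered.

|f − 146| = 8, so the fork was at either 138 Hz or 154 Hz.
Adding mass to a fork lowers its frequency; the adjustment lowers the fork's frequency.
The beat rate rose, so the adjustment moved the fork further from 146 Hz — it was already below the reference.

138 Hz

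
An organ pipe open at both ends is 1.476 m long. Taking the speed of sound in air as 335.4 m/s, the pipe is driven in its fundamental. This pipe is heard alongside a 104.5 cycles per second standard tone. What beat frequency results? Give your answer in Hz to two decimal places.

9.12 Hz

Open pipe: f_n = n·v/(2L) = 1·335.4/(2·1.476) = 113.6179 Hz.
f_beat = |113.6179 − 104.5| = 9.12 Hz.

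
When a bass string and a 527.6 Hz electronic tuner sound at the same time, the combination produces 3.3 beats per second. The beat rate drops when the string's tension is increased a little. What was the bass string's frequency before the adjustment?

|f − 527.6| = 3.3, so the bass string was at either 524.3 Hz or 530.9 Hz.
Higher tension means higher frequency; the adjustment raises the bass string's frequency.
The beat rate fell, so the adjustment moved the bass string toward 527.6 Hz — it must have started below the reference.

524.3 Hz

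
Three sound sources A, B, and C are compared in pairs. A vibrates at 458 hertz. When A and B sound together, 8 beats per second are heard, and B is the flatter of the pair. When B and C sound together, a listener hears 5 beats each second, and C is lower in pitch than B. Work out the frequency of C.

445 Hz

B is below A, so f_B = 458 − 8 = 450 Hz.
C is below B, so f_C = 450 − 5 = 445 Hz.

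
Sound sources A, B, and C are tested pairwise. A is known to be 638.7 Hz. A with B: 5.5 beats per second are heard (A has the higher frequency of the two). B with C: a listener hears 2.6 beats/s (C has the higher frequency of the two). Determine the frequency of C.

B is below A, so f_B = 638.7 − 5.5 = 633.2 Hz.
C is above B, so f_C = 633.2 + 2.6 = 635.8 Hz.

635.8 Hz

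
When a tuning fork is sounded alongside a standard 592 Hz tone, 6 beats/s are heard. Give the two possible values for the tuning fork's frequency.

|f − 592| = 6, so f = 592 ± 6.

586 Hz or 598 Hz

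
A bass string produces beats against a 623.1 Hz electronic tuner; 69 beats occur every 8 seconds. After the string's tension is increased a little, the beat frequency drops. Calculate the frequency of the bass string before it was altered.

614.475 Hz

Beat frequency = 69/8 = 8.625 Hz.
|f − 623.1| = 8.625, so the bass string was at either 614.475 Hz or 631.725 Hz.
Higher tension means higher frequency; the adjustment raises the bass string's frequency.
The beat rate fell, so the adjustment moved the bass string toward 623.1 Hz — it must have started below the reference.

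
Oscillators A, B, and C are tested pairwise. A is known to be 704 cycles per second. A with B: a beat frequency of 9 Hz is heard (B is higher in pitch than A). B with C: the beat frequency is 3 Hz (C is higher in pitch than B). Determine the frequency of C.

B is above A, so f_B = 704 + 9 = 713 Hz.
C is above B, so f_C = 713 + 3 = 716 Hz.

716 Hz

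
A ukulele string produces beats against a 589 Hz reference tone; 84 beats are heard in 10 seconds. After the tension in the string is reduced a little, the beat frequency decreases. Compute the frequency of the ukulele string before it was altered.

597.4 Hz

Beat frequency = 84/10 = 8.4 Hz.
|f − 589| = 8.4, so the ukulele string was at either 580.6 Hz or 597.4 Hz.
Lower tension means lower frequency; the adjustment lowers the ukulele string's frequency.
The beat rate fell, so the adjustment moved the ukulele string toward 589 Hz — it must have started above the reference.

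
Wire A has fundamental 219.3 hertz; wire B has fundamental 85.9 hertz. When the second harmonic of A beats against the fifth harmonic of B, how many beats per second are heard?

9.1 Hz

Second harmonic of the first: 2·219.3 = 438.6 Hz.
Fifth harmonic of the second: 5·85.9 = 429.5 Hz.
f_beat = |438.6 − 429.5| = 9.1 Hz.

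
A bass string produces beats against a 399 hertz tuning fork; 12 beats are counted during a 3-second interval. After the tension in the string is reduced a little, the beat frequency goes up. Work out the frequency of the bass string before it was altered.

Beat frequency = 12/3 = 4 Hz.
|f − 399| = 4, so the bass string was at either 395 Hz or 403 Hz.
Lower tension means lower frequency; the adjustment lowers the bass string's frequency.
The beat rate rose, so the adjustment moved the bass string further from 399 Hz — it was already below the reference.

395 Hz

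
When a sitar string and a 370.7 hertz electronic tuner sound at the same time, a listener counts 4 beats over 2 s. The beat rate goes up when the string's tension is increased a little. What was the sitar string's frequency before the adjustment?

372.7 Hz

Beat frequency = 4/2 = 2 Hz.
|f − 370.7| = 2, so the sitar string was at either 368.7 Hz or 372.7 Hz.
Higher tension means higher frequency; the adjustment raises the sitar string's frequency.
The beat rate rose, so the adjustment moved the sitar string further from 370.7 Hz — it was already above the reference.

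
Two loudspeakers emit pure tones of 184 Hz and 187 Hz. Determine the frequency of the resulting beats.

3 Hz

f_beat = |f₁ − f₂|.
|184 − 187| = 3 Hz.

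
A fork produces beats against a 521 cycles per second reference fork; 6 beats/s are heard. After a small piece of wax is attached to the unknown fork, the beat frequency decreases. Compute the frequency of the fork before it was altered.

|f − 521| = 6, so the fork was at either 515 Hz or 527 Hz.
Loading a fork with wax lowers its frequency; the adjustment lowers the fork's frequency.
The beat rate fell, so the adjustment moved the fork toward 521 Hz — it must have started above the reference.

527 Hz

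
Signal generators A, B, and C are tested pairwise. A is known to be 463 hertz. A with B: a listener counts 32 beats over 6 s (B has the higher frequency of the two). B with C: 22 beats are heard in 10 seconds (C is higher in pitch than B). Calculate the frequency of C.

470.5333 Hz

A–B: Beat frequency = 32/6 = 5.3333 Hz.
B is above A, so f_B = 463 + 5.3333 = 468.3333 Hz.
B–C: Beat frequency = 22/10 = 2.2 Hz.
C is above B, so f_C = 468.3333 + 2.2 = 470.5333 Hz.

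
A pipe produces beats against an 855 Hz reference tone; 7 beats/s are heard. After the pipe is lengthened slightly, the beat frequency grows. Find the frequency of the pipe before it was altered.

|f − 855| = 7, so the pipe was at either 848 Hz or 862 Hz.
A longer pipe has a lower fundamental; the adjustment lowers the pipe's frequency.
The beat rate rose, so the adjustment moved the pipe further from 855 Hz — it was already below the reference.

848 Hz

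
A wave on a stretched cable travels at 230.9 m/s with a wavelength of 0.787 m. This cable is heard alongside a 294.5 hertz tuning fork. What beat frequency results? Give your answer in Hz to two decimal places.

1.11 Hz

Source frequency f = v/λ = 230.9/0.787 = 293.3926 Hz.
f_beat = |293.3926 − 294.5| = 1.11 Hz.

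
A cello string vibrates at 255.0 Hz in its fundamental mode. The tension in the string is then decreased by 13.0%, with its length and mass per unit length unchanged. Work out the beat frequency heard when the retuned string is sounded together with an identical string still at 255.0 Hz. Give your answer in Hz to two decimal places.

For a string, f ∝ √T, so the new frequency is 255.0·√0.870 = 237.8482 Hz.
f_beat = |237.8482 − 255.0| = 17.15 Hz.

17.15 Hz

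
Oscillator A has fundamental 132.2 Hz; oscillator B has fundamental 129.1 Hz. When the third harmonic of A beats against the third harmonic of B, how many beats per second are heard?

9.3 Hz

Third harmonic of the first: 3·132.2 = 396.6 Hz.
Third harmonic of the second: 3·129.1 = 387.3 Hz.
f_beat = |396.6 − 387.3| = 9.3 Hz.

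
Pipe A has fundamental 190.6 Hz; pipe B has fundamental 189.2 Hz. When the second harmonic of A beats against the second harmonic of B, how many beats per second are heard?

2.8 Hz

Second harmonic of the first: 2·190.6 = 381.2 Hz.
Second harmonic of the second: 2·189.2 = 378.4 Hz.
f_beat = |381.2 − 378.4| = 2.8 Hz.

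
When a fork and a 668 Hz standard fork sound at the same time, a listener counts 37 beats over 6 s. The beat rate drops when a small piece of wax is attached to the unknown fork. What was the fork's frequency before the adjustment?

674.1667 Hz

Beat frequency = 37/6 = 6.1667 Hz.
|f − 668| = 6.1667, so the fork was at either 661.8333 Hz or 674.1667 Hz.
Loading a fork with wax lowers its frequency; the adjustment lowers the fork's frequency.
The beat rate fell, so the adjustment moved the fork toward 668 Hz — it must have started above the reference.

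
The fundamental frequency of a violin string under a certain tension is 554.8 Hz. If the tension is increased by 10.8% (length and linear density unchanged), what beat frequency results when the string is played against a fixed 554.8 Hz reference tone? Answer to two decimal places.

29.19 Hz

For a string, f ∝ √T, so the new frequency is 554.8·√1.108 = 583.9912 Hz.
f_beat = |583.9912 − 554.8| = 29.19 Hz.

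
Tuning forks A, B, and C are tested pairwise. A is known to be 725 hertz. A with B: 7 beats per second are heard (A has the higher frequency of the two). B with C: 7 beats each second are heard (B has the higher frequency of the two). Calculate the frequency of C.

B is below A, so f_B = 725 − 7 = 718 Hz.
C is below B, so f_C = 718 − 7 = 711 Hz.

711 Hz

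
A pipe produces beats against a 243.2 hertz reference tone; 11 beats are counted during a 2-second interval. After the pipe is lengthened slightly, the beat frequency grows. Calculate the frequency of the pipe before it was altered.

Beat frequency = 11/2 = 5.5 Hz.
|f − 243.2| = 5.5, so the pipe was at either 237.7 Hz or 248.7 Hz.
A longer pipe has a lower fundamental; the adjustment lowers the pipe's frequency.
The beat rate rose, so the adjustment moved the pipe further from 243.2 Hz — it was already below the reference.

237.7 Hz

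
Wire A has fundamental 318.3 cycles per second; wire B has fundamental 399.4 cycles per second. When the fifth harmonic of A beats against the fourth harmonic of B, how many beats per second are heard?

Fifth harmonic of the first: 5·318.3 = 1591.5 Hz.
Fourth harmonic of the second: 4·399.4 = 1597.6 Hz.
f_beat = |1591.5 − 1597.6| = 6.1 Hz.

6.1 Hz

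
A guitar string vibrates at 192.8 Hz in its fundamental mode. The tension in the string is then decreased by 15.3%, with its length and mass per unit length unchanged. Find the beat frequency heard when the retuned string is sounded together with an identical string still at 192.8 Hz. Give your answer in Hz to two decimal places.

15.36 Hz

For a string, f ∝ √T, so the new frequency is 192.8·√0.847 = 177.4389 Hz.
f_beat = |177.4389 − 192.8| = 15.36 Hz.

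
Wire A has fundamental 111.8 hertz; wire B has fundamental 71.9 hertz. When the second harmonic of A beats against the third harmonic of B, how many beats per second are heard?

Second harmonic of the first: 2·111.8 = 223.6 Hz.
Third harmonic of the second: 3·71.9 = 215.7 Hz.
f_beat = |223.6 − 215.7| = 7.9 Hz.

7.9 Hz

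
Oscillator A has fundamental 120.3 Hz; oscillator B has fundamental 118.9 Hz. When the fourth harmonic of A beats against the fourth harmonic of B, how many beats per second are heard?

Fourth harmonic of the first: 4·120.3 = 481.2 Hz.
Fourth harmonic of the second: 4·118.9 = 475.6 Hz.
f_beat = |481.2 − 475.6| = 5.6 Hz.

5.6 Hz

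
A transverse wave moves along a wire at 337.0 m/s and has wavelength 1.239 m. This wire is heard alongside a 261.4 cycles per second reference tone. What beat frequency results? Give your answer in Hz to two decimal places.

Source frequency f = v/λ = 337.0/1.239 = 271.9935 Hz.
f_beat = |271.9935 − 261.4| = 10.59 Hz.

10.59 Hz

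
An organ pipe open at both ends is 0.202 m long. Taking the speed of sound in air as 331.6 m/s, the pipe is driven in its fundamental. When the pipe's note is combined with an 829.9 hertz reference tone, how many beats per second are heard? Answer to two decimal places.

9.11 Hz

Open pipe: f_n = n·v/(2L) = 1·331.6/(2·0.202) = 820.7921 Hz.
f_beat = |820.7921 − 829.9| = 9.11 Hz.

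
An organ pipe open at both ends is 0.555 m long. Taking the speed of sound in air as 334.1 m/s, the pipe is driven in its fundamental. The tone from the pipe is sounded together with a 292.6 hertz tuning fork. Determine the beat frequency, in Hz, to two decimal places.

Open pipe: f_n = n·v/(2L) = 1·334.1/(2·0.555) = 300.9910 Hz.
f_beat = |300.9910 − 292.6| = 8.39 Hz.

8.39 Hz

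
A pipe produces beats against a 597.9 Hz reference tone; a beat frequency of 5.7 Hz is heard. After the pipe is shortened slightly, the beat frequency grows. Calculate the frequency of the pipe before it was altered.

|f − 597.9| = 5.7, so the pipe was at either 592.2 Hz or 603.6 Hz.
A shorter pipe has a higher fundamental; the adjustment raises the pipe's frequency.
The beat rate rose, so the adjustment moved the pipe further from 597.9 Hz — it was already above the reference.

603.6 Hz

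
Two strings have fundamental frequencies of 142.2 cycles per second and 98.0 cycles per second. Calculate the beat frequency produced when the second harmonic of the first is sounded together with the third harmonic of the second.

Second harmonic of the first: 2·142.2 = 284.4 Hz.
Third harmonic of the second: 3·98.0 = 294.0 Hz.
f_beat = |284.4 − 294.0| = 9.6 Hz.

9.6 Hz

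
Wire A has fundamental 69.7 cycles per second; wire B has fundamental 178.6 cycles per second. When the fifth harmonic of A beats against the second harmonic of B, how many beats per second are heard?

Fifth harmonic of the first: 5·69.7 = 348.5 Hz.
Second harmonic of the second: 2·178.6 = 357.2 Hz.
f_beat = |348.5 − 357.2| = 8.7 Hz.

8.7 Hz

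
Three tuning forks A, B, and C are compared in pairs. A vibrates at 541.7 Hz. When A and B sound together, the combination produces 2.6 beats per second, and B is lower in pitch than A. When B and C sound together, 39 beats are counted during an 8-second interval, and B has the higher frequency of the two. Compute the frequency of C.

534.225 Hz

B is below A, so f_B = 541.7 − 2.6 = 539.1 Hz.
B–C: Beat frequency = 39/8 = 4.875 Hz.
C is below B, so f_C = 539.1 − 4.875 = 534.225 Hz.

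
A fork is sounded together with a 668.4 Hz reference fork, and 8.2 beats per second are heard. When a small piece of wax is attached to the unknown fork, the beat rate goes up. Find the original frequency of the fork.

|f − 668.4| = 8.2, so the fork was at either 660.2 Hz or 676.6 Hz.
Loading a fork with wax lowers its frequency; the adjustment lowers the fork's frequency.
The beat rate rose, so the adjustment moved the fork further from 668.4 Hz — it was already below the reference.

660.2 Hz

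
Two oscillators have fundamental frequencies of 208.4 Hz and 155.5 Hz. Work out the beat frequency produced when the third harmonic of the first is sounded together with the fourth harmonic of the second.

Third harmonic of the first: 3·208.4 = 625.2 Hz.
Fourth harmonic of the second: 4·155.5 = 622.0 Hz.
f_beat = |625.2 − 622.0| = 3.2 Hz.

3.2 Hz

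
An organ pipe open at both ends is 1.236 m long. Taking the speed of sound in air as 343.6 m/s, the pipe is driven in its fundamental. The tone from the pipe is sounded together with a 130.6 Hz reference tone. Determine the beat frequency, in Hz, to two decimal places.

Open pipe: f_n = n·v/(2L) = 1·343.6/(2·1.236) = 138.9968 Hz.
f_beat = |138.9968 − 130.6| = 8.40 Hz.

8.40 Hz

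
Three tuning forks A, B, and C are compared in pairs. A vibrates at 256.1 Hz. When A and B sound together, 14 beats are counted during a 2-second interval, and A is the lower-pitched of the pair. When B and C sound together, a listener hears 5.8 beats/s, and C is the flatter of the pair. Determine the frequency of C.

257.3 Hz

A–B: Beat frequency = 14/2 = 7 Hz.
B is above A, so f_B = 256.1 + 7 = 263.1 Hz.
C is below B, so f_C = 263.1 − 5.8 = 257.3 Hz.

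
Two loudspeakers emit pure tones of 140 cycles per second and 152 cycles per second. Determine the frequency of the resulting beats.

Beats arise from superposition of two nearby frequencies; the beat rate is |f₁ − f₂|.
|140 − 152| = 12 Hz.

12 Hz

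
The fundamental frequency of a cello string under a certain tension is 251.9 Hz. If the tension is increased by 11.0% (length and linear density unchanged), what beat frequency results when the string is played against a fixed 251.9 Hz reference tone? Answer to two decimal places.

13.49 Hz

For a string, f ∝ √T, so the new frequency is 251.9·√1.110 = 265.3931 Hz.
f_beat = |265.3931 − 251.9| = 13.49 Hz.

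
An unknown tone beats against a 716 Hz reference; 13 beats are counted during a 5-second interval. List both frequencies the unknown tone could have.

Beat frequency = 13/5 = 2.6 Hz.
|f − 716| = 2.6, so f = 716 ± 2.6.

713.4 Hz or 718.6 Hz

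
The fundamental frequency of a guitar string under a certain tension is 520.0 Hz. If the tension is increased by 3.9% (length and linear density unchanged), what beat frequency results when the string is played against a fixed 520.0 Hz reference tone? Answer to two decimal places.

10.04 Hz

For a string, f ∝ √T, so the new frequency is 520.0·√1.039 = 530.0430 Hz.
f_beat = |530.0430 − 520.0| = 10.04 Hz.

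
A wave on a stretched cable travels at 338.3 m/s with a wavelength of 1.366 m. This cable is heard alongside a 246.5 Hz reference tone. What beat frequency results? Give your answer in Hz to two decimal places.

Source frequency f = v/λ = 338.3/1.366 = 247.6574 Hz.
f_beat = |247.6574 − 246.5| = 1.16 Hz.

1.16 Hz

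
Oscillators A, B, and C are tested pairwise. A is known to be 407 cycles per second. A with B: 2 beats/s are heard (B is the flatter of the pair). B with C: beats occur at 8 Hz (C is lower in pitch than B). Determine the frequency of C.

B is below A, so f_B = 407 − 2 = 405 Hz.
C is below B, so f_C = 405 − 8 = 397 Hz.

397 Hz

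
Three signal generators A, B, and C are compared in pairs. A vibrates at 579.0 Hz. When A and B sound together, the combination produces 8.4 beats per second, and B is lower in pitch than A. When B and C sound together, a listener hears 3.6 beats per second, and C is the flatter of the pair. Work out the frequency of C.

B is below A, so f_B = 579.0 − 8.4 = 570.6 Hz.
C is below B, so f_C = 570.6 − 3.6 = 567 Hz.

567 Hz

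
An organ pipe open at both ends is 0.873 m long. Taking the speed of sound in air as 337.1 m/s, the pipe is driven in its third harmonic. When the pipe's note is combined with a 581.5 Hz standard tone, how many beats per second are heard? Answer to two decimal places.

Open pipe: f_n = n·v/(2L) = 3·337.1/(2·0.873) = 579.2096 Hz.
f_beat = |579.2096 − 581.5| = 2.29 Hz.

2.29 Hz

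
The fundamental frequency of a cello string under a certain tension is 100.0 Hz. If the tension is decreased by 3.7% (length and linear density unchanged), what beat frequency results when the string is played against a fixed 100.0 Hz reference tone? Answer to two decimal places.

For a string, f ∝ √T, so the new frequency is 100.0·√0.963 = 98.1326 Hz.
f_beat = |98.1326 − 100.0| = 1.87 Hz.

1.87 Hz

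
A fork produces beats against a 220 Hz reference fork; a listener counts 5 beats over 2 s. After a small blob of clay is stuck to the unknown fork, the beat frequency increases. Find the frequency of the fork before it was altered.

Beat frequency = 5/2 = 2.5 Hz.
|f − 220| = 2.5, so the fork was at either 217.5 Hz or 222.5 Hz.
Adding mass to a fork lowers its frequency; the adjustment lowers the fork's frequency.
The beat rate rose, so the adjustment moved the fork further from 220 Hz — it was already below the reference.

217.5 Hz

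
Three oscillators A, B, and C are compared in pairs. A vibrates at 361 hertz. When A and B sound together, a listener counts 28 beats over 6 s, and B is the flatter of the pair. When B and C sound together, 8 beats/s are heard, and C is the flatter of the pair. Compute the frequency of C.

348.3333 Hz

A–B: Beat frequency = 28/6 = 4.6667 Hz.
B is below A, so f_B = 361 − 4.6667 = 356.3333 Hz.
C is below B, so f_C = 356.3333 − 8 = 348.3333 Hz.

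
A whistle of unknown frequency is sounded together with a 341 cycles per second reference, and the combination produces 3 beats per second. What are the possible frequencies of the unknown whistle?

338 Hz or 344 Hz

|f − 341| = 3, so f = 341 ± 3.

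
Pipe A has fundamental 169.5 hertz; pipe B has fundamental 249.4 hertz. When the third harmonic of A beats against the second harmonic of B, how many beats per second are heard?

Third harmonic of the first: 3·169.5 = 508.5 Hz.
Second harmonic of the second: 2·249.4 = 498.8 Hz.
f_beat = |508.5 − 498.8| = 9.7 Hz.

9.7 Hz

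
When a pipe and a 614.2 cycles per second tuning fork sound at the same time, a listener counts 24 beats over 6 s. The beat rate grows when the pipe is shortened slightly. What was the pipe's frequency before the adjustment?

Beat frequency = 24/6 = 4 Hz.
|f − 614.2| = 4, so the pipe was at either 610.2 Hz or 618.2 Hz.
A shorter pipe has a higher fundamental; the adjustment raises the pipe's frequency.
The beat rate rose, so the adjustment moved the pipe further from 614.2 Hz — it was already above the reference.

618.2 Hz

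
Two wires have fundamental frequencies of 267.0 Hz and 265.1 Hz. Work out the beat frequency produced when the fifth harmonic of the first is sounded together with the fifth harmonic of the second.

9.5 Hz

Fifth harmonic of the first: 5·267.0 = 1335.0 Hz.
Fifth harmonic of the second: 5·265.1 = 1325.5 Hz.
f_beat = |1335.0 − 1325.5| = 9.5 Hz.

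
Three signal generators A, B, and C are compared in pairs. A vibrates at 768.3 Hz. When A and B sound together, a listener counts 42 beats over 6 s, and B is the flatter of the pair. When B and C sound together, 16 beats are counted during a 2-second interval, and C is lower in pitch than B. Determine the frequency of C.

A–B: Beat frequency = 42/6 = 7 Hz.
B is below A, so f_B = 768.3 − 7 = 761.3 Hz.
B–C: Beat frequency = 16/2 = 8 Hz.
C is below B, so f_C = 761.3 − 8 = 753.3 Hz.

753.3 Hz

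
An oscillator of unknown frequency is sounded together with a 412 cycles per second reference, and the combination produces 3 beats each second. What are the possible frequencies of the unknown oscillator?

|f − 412| = 3, so f = 412 ± 3.

409 Hz or 415 Hz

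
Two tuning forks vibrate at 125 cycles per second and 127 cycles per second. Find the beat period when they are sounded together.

f_beat = |125 − 127| = 2 Hz.
Beat period T = 1 / f_beat = 1 / 2 s.

0.500 s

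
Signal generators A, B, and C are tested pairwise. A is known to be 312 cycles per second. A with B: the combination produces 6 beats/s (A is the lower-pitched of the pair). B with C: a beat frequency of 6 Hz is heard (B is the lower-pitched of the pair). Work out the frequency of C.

B is above A, so f_B = 312 + 6 = 318 Hz.
C is above B, so f_C = 318 + 6 = 324 Hz.

324 Hz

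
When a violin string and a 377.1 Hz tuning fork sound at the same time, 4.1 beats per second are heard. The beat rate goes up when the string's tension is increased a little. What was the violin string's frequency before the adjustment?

381.2 Hz

|f − 377.1| = 4.1, so the violin string was at either 373 Hz or 381.2 Hz.
Higher tension means higher frequency; the adjustment raises the violin string's frequency.
The beat rate rose, so the adjustment moved the violin string further from 377.1 Hz — it was already above the reference.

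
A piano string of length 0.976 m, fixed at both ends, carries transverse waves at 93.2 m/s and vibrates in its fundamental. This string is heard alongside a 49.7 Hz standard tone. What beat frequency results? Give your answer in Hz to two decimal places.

1.95 Hz

For a string fixed at both ends, f_n = n·v/(2L) = 1·93.2/(2·0.976) = 47.7459 Hz.
f_beat = |47.7459 − 49.7| = 1.95 Hz.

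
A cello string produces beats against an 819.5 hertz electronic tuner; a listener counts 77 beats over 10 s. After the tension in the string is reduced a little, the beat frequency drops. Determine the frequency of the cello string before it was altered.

827.2 Hz

Beat frequency = 77/10 = 7.7 Hz.
|f − 819.5| = 7.7, so the cello string was at either 811.8 Hz or 827.2 Hz.
Lower tension means lower frequency; the adjustment lowers the cello string's frequency.
The beat rate fell, so the adjustment moved the cello string toward 819.5 Hz — it must have started above the reference.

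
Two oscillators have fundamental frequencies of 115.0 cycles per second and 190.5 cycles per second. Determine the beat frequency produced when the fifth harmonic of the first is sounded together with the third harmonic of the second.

3.5 Hz

Fifth harmonic of the first: 5·115.0 = 575.0 Hz.
Third harmonic of the second: 3·190.5 = 571.5 Hz.
f_beat = |575.0 − 571.5| = 3.5 Hz.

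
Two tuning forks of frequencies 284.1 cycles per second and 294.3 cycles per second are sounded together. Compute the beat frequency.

Beats arise from superposition of two nearby frequencies; the beat rate is |f₁ − f₂|.
|284.1 − 294.3| = 10.2 Hz.

10.2 Hz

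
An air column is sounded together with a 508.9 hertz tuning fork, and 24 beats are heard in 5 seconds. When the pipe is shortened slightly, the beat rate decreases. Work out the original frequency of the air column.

Beat frequency = 24/5 = 4.8 Hz.
|f − 508.9| = 4.8, so the air column was at either 504.1 Hz or 513.7 Hz.
A shorter pipe has a higher fundamental; the adjustment raises the air column's frequency.
The beat rate fell, so the adjustment moved the air column toward 508.9 Hz — it must have started below the reference.

504.1 Hz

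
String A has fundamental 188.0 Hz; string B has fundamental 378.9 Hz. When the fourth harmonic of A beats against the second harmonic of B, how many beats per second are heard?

Fourth harmonic of the first: 4·188.0 = 752.0 Hz.
Second harmonic of the second: 2·378.9 = 757.8 Hz.
f_beat = |752.0 − 757.8| = 5.8 Hz.

5.8 Hz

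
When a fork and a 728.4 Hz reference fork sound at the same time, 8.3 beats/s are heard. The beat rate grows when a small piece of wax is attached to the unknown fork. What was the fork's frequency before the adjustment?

720.1 Hz

|f − 728.4| = 8.3, so the fork was at either 720.1 Hz or 736.7 Hz.
Loading a fork with wax lowers its frequency; the adjustment lowers the fork's frequency.
The beat rate rose, so the adjustment moved the fork further from 728.4 Hz — it was already below the reference.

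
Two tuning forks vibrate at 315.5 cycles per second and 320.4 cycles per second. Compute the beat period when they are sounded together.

f_beat = |315.5 − 320.4| = 4.9 Hz.
Beat period T = 1 / f_beat = 1 / 4.9 s.

0.204 s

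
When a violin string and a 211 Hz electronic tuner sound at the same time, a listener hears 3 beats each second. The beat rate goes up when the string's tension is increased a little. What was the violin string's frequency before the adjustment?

|f − 211| = 3, so the violin string was at either 208 Hz or 214 Hz.
Higher tension means higher frequency; the adjustment raises the violin string's frequency.
The beat rate rose, so the adjustment moved the violin string further from 211 Hz — it was already above the reference.

214 Hz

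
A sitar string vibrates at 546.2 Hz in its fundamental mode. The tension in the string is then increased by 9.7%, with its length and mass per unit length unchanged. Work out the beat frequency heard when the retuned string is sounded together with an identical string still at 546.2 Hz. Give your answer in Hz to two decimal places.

25.88 Hz

For a string, f ∝ √T, so the new frequency is 546.2·√1.097 = 572.0777 Hz.
f_beat = |572.0777 − 546.2| = 25.88 Hz.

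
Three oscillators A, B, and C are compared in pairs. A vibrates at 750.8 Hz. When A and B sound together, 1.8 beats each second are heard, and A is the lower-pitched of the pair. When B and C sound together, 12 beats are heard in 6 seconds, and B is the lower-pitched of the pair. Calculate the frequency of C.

754.6 Hz

B is above A, so f_B = 750.8 + 1.8 = 752.6 Hz.
B–C: Beat frequency = 12/6 = 2 Hz.
C is above B, so f_C = 752.6 + 2 = 754.6 Hz.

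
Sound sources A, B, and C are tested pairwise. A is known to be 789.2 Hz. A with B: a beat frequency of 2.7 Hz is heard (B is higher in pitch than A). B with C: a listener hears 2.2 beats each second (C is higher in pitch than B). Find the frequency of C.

B is above A, so f_B = 789.2 + 2.7 = 791.9 Hz.
C is above B, so f_C = 791.9 + 2.2 = 794.1 Hz.

794.1 Hz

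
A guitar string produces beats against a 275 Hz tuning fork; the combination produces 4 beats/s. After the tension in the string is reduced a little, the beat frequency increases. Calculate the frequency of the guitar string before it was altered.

271 Hz

|f − 275| = 4, so the guitar string was at either 271 Hz or 279 Hz.
Lower tension means lower frequency; the adjustment lowers the guitar string's frequency.
The beat rate rose, so the adjustment moved the guitar string further from 275 Hz — it was already below the reference.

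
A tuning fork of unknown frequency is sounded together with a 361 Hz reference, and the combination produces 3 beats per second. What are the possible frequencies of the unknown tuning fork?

|f − 361| = 3, so f = 361 ± 3.

358 Hz or 364 Hz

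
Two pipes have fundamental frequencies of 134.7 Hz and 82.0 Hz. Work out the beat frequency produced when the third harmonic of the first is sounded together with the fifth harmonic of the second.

Third harmonic of the first: 3·134.7 = 404.1 Hz.
Fifth harmonic of the second: 5·82.0 = 410.0 Hz.
f_beat = |404.1 − 410.0| = 5.9 Hz.

5.9 Hz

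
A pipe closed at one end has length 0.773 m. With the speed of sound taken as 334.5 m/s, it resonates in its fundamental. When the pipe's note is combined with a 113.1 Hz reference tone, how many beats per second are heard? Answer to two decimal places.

4.92 Hz

Closed pipe (odd harmonics): f_n = n·v/(4L) = 1·334.5/(4·0.773) = 108.1824 Hz.
f_beat = |108.1824 − 113.1| = 4.92 Hz.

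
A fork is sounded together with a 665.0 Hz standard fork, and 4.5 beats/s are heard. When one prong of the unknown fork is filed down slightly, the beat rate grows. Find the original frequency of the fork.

|f − 665.0| = 4.5, so the fork was at either 660.5 Hz or 669.5 Hz.
Filing a prong removes mass and raises the fork's frequency; the adjustment raises the fork's frequency.
The beat rate rose, so the adjustment moved the fork further from 665.0 Hz — it was already above the reference.

669.5 Hz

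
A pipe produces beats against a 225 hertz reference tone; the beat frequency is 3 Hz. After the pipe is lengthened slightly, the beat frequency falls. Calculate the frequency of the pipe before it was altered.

228 Hz

|f − 225| = 3, so the pipe was at either 222 Hz or 228 Hz.
A longer pipe has a lower fundamental; the adjustment lowers the pipe's frequency.
The beat rate fell, so the adjustment moved the pipe toward 225 Hz — it must have started above the reference.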